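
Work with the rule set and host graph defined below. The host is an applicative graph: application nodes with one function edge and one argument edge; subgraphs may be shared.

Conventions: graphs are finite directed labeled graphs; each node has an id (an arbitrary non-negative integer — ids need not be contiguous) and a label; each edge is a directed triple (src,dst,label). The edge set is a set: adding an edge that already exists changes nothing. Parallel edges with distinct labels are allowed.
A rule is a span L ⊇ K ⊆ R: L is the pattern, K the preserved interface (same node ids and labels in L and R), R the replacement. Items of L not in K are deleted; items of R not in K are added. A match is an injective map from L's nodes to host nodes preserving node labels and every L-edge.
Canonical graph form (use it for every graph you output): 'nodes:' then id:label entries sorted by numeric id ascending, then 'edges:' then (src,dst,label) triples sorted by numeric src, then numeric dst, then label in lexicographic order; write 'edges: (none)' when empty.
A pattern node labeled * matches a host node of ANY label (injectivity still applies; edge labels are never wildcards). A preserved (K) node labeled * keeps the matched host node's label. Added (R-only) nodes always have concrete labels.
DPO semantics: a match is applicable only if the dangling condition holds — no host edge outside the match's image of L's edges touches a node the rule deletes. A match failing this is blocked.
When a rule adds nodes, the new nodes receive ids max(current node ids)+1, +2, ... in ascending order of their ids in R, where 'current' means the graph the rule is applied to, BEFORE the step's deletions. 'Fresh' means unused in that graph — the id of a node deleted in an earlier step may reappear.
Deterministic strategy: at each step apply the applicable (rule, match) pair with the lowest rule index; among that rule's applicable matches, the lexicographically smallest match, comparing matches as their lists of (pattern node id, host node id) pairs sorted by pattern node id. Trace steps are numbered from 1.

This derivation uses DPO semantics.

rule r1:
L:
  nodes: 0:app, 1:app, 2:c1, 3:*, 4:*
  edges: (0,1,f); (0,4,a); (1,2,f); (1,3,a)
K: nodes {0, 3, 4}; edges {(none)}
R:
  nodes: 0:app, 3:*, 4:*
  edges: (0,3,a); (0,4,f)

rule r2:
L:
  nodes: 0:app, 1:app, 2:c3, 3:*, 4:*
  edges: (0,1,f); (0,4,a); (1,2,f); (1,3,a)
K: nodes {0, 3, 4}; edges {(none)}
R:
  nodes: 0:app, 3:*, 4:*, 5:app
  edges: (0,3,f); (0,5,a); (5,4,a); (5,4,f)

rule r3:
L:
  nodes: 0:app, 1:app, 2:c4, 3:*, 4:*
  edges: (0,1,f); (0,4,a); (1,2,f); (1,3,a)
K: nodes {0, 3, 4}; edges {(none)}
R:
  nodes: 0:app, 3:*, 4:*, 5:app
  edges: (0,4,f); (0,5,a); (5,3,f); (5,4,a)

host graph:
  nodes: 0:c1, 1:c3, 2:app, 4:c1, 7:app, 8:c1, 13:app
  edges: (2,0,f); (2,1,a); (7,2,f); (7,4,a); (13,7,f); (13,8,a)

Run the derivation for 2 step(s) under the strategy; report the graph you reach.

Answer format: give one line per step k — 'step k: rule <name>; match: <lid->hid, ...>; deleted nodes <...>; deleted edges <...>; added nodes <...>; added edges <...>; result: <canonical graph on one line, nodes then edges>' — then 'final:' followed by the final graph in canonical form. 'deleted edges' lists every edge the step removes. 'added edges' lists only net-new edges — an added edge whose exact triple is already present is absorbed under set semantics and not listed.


step 1: rule r1; match: 0->7, 1->2, 2->0, 3->1, 4->4; deleted nodes 0, 2; deleted edges (2,0,f); (2,1,a); (7,2,f); (7,4,a); added nodes (none); added edges (7,1,a); (7,4,f); result: nodes: 1:c3, 4:c1, 7:app, 8:c1, 13:app edges: (7,1,a); (7,4,f); (13,7,f); (13,8,a)
step 2: rule r1; match: 0->13, 1->7, 2->4, 3->1, 4->8; deleted nodes 4, 7; deleted edges (7,1,a); (7,4,f); (13,7,f); (13,8,a); added nodes (none); added edges (13,1,a); (13,8,f); result: nodes: 1:c3, 8:c1, 13:app edges: (13,1,a); (13,8,f)
final:
nodes: 1:c3, 8:c1, 13:app
edges: (13,1,a); (13,8,f)


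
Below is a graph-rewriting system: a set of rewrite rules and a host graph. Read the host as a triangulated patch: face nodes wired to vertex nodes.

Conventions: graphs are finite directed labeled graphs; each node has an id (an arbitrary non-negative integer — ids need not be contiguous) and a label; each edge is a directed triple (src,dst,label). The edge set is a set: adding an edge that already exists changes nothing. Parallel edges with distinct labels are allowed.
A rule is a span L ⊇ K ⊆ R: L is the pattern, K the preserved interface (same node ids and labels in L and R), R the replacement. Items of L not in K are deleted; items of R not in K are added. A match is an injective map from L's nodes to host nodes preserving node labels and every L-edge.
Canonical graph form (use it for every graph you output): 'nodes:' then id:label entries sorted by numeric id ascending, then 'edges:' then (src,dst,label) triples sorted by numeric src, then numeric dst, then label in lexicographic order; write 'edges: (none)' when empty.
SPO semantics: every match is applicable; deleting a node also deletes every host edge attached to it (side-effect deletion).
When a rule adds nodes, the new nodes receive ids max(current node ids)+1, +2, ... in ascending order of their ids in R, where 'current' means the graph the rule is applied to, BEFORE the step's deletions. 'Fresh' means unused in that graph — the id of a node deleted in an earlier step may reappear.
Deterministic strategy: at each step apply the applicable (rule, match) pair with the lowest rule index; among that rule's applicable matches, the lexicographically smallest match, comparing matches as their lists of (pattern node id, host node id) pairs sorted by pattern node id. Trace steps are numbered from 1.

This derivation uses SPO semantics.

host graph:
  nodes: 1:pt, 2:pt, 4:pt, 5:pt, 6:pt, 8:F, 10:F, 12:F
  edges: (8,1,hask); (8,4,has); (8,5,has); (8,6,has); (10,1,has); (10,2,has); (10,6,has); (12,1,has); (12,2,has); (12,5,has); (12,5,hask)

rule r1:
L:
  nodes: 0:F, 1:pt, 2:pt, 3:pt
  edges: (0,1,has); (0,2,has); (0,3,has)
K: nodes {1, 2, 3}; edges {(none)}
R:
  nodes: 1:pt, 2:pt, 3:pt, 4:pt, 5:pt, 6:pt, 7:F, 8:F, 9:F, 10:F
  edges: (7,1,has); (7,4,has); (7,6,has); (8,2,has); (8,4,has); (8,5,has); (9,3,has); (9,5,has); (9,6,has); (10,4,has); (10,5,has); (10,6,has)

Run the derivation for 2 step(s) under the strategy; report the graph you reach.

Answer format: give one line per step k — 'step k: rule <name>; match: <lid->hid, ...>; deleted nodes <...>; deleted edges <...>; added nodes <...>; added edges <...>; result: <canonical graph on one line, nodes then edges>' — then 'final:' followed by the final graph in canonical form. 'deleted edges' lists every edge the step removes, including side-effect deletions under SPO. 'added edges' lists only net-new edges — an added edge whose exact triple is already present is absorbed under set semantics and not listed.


step 1: rule r1; match: 0->8, 1->4, 2->5, 3->6; deleted nodes 8; deleted edges (8,1,hask); (8,4,has); (8,5,has); (8,6,has); added nodes 13, 14, 15, 16, 17, 18, 19; added edges (16,4,has); (16,13,has); (16,15,has); (17,5,has); (17,13,has); (17,14,has); (18,6,has); (18,14,has); (18,15,has); (19,13,has); (19,14,has); (19,15,has); result: nodes: 1:pt, 2:pt, 4:pt, 5:pt, 6:pt, 10:F, 12:F, 13:pt, 14:pt, 15:pt, 16:F, 17:F, 18:F, 19:F edges: (10,1,has); (10,2,has); (10,6,has); (12,1,has); (12,2,has); (12,5,has); (12,5,hask); (16,4,has); (16,13,has); (16,15,has); (17,5,has); (17,13,has); (17,14,has); (18,6,has); (18,14,has); (18,15,has); (19,13,has); (19,14,has); (19,15,has)
step 2: rule r1; match: 0->10, 1->1, 2->2, 3->6; deleted nodes 10; deleted edges (10,1,has); (10,2,has); (10,6,has); added nodes 20, 21, 22, 23, 24, 25, 26; added edges (23,1,has); (23,20,has); (23,22,has); (24,2,has); (24,20,has); (24,21,has); (25,6,has); (25,21,has); (25,22,has); (26,20,has); (26,21,has); (26,22,has); result: nodes: 1:pt, 2:pt, 4:pt, 5:pt, 6:pt, 12:F, 13:pt, 14:pt, 15:pt, 16:F, 17:F, 18:F, 19:F, 20:pt, 21:pt, 22:pt, 23:F, 24:F, 25:F, 26:F edges: (12,1,has); (12,2,has); (12,5,has); (12,5,hask); (16,4,has); (16,13,has); (16,15,has); (17,5,has); (17,13,has); (17,14,has); (18,6,has); (18,14,has); (18,15,has); (19,13,has); (19,14,has); (19,15,has); (23,1,has); (23,20,has); (23,22,has); (24,2,has); (24,20,has); (24,21,has); (25,6,has); (25,21,has); (25,22,has); (26,20,has); (26,21,has); (26,22,has)
final:
nodes: 1:pt, 2:pt, 4:pt, 5:pt, 6:pt, 12:F, 13:pt, 14:pt, 15:pt, 16:F, 17:F, 18:F, 19:F, 20:pt, 21:pt, 22:pt, 23:F, 24:F, 25:F, 26:F
edges: (12,1,has); (12,2,has); (12,5,has); (12,5,hask); (16,4,has); (16,13,has); (16,15,has); (17,5,has); (17,13,has); (17,14,has); (18,6,has); (18,14,has); (18,15,has); (19,13,has); (19,14,has); (19,15,has); (23,1,has); (23,20,has); (23,22,has); (24,2,has); (24,20,has); (24,21,has); (25,6,has); (25,21,has); (25,22,has); (26,20,has); (26,21,has); (26,22,has)


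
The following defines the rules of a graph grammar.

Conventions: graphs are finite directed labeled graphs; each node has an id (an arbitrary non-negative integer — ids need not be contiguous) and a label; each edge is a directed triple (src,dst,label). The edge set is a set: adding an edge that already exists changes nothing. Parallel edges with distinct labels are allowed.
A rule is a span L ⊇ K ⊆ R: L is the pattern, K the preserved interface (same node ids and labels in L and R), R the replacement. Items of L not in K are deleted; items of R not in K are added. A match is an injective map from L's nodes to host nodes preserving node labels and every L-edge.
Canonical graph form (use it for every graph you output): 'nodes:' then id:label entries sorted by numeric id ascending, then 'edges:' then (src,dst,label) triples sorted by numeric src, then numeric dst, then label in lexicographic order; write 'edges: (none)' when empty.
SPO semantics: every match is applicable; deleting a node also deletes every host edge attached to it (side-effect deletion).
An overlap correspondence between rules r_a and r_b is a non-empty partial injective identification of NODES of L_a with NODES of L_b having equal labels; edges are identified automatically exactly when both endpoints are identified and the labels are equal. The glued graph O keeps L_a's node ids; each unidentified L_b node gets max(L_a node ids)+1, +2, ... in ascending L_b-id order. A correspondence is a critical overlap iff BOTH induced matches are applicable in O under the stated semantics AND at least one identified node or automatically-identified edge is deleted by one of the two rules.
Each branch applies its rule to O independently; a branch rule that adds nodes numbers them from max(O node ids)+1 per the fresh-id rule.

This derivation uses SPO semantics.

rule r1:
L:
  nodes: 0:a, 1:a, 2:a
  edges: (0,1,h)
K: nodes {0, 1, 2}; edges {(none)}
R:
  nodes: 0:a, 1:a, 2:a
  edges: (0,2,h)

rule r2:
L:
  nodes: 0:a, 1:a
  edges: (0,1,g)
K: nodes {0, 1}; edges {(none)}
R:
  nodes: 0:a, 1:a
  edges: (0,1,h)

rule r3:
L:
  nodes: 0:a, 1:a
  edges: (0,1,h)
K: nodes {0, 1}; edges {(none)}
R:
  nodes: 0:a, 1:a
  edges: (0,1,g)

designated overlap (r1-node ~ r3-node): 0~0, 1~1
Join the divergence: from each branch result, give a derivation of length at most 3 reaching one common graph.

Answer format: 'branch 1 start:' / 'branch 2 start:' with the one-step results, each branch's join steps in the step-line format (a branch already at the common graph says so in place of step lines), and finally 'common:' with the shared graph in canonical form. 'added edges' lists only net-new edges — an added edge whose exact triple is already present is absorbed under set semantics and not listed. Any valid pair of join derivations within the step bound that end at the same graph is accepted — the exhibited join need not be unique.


branch 1 start:
nodes: 0:a, 1:a, 2:a
edges: (0,2,h)
branch 2 start:
nodes: 0:a, 1:a, 2:a
edges: (0,1,g)
branch 1 step 1: rule r1; match: 0->0, 1->2, 2->1; deleted nodes (none); deleted edges (0,2,h); added nodes (none); added edges (0,1,h); result: nodes: 0:a, 1:a, 2:a edges: (0,1,h)
branch 2 step 1: rule r2; match: 0->0, 1->1; deleted nodes (none); deleted edges (0,1,g); added nodes (none); added edges (0,1,h); result: nodes: 0:a, 1:a, 2:a edges: (0,1,h)
common:
nodes: 0:a, 1:a, 2:a
edges: (0,1,h)


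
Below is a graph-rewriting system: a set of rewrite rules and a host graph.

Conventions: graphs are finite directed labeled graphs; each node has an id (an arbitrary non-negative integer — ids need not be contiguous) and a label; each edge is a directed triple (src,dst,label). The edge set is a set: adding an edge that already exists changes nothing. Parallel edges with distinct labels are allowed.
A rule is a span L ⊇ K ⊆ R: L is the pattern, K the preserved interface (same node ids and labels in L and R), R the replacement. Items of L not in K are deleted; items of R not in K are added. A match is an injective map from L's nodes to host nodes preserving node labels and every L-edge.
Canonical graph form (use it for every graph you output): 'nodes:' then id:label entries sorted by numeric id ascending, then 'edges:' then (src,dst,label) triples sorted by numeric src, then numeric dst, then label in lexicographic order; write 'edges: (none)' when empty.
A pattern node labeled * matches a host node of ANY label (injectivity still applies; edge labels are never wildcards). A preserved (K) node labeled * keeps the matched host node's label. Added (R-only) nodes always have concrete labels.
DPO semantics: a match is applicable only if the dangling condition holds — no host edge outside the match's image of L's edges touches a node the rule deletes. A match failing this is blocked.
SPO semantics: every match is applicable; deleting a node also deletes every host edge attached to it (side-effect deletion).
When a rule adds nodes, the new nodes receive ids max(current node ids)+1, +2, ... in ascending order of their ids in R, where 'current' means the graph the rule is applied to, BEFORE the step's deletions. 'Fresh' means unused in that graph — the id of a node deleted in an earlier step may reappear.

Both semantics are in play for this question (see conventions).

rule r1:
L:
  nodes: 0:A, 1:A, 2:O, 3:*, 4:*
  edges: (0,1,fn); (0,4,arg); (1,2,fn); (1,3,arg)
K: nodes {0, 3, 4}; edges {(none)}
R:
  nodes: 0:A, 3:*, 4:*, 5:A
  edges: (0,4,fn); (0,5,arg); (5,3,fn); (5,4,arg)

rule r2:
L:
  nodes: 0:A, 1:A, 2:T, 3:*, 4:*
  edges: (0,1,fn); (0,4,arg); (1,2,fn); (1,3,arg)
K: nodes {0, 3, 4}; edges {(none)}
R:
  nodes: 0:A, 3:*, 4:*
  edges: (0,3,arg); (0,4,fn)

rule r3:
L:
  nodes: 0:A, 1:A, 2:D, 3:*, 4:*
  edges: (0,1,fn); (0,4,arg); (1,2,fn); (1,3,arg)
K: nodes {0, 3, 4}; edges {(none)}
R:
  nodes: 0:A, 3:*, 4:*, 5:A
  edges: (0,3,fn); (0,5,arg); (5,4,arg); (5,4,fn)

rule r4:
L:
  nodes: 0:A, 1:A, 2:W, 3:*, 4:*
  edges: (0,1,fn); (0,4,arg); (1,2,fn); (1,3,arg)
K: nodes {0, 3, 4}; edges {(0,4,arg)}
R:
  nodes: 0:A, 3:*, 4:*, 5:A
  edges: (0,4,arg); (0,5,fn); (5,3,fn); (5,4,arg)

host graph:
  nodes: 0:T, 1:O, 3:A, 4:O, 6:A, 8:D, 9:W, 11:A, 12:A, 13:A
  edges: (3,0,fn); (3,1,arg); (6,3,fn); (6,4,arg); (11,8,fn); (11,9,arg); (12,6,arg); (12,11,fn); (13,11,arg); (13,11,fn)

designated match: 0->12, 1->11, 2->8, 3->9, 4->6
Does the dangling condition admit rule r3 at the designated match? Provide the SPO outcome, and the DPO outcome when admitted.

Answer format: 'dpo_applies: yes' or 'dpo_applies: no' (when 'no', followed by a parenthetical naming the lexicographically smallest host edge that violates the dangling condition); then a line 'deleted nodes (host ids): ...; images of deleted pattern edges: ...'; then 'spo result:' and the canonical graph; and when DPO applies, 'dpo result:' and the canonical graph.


dpo_applies: no
(the rule deletes node 11, which keeps host edge (13,11,arg) outside the match image — the dangling condition fails, DPO blocks; SPO proceeds and side-deletes such edges)
deleted nodes (host ids): 8, 11; images of deleted pattern edges: (11,8,fn); (11,9,arg); (12,6,arg); (12,11,fn)
spo result:
nodes: 0:T, 1:O, 3:A, 4:O, 6:A, 9:W, 12:A, 13:A, 14:A
edges: (3,0,fn); (3,1,arg); (6,3,fn); (6,4,arg); (12,9,fn); (12,14,arg); (14,6,arg); (14,6,fn)


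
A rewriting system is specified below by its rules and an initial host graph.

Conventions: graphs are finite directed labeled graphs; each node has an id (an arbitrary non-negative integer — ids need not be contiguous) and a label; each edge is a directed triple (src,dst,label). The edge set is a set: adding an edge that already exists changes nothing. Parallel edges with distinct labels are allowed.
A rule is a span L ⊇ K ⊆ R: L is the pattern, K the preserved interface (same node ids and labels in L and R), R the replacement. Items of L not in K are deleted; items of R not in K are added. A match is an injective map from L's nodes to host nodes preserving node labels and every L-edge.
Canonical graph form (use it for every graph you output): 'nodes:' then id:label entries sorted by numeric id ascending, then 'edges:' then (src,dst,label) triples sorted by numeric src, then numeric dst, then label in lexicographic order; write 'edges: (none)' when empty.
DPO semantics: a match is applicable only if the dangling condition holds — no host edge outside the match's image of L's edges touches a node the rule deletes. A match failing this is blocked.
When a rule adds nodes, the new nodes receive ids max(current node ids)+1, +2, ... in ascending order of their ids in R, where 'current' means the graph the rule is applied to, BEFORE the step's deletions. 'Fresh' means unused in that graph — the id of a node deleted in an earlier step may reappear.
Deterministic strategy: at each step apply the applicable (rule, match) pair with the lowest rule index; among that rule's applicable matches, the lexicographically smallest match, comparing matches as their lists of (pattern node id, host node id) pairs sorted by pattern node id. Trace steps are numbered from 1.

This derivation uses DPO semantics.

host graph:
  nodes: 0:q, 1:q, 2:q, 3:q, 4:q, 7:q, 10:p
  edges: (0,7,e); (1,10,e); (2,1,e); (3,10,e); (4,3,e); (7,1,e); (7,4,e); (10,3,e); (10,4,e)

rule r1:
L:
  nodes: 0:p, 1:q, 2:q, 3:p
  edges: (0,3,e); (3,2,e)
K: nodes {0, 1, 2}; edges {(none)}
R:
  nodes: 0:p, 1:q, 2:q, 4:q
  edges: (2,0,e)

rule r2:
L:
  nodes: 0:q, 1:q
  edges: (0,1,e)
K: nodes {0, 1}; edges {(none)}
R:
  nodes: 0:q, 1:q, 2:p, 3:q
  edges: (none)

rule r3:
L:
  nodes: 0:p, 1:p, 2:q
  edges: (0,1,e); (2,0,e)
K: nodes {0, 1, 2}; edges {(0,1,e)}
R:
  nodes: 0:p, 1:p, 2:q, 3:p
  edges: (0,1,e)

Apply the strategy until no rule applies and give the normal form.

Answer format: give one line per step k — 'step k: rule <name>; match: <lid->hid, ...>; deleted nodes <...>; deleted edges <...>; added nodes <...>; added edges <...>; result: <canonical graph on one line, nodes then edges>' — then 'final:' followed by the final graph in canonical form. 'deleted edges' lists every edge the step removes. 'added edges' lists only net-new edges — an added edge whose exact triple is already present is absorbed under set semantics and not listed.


step 1: rule r2; match: 0->0, 1->7; deleted nodes (none); deleted edges (0,7,e); added nodes 11, 12; added edges (none); result: nodes: 0:q, 1:q, 2:q, 3:q, 4:q, 7:q, 10:p, 11:p, 12:q edges: (1,10,e); (2,1,e); (3,10,e); (4,3,e); (7,1,e); (7,4,e); (10,3,e); (10,4,e)
step 2: rule r2; match: 0->2, 1->1; deleted nodes (none); deleted edges (2,1,e); added nodes 13, 14; added edges (none); result: nodes: 0:q, 1:q, 2:q, 3:q, 4:q, 7:q, 10:p, 11:p, 12:q, 13:p, 14:q edges: (1,10,e); (3,10,e); (4,3,e); (7,1,e); (7,4,e); (10,3,e); (10,4,e)
step 3: rule r2; match: 0->4, 1->3; deleted nodes (none); deleted edges (4,3,e); added nodes 15, 16; added edges (none); result: nodes: 0:q, 1:q, 2:q, 3:q, 4:q, 7:q, 10:p, 11:p, 12:q, 13:p, 14:q, 15:p, 16:q edges: (1,10,e); (3,10,e); (7,1,e); (7,4,e); (10,3,e); (10,4,e)
step 4: rule r2; match: 0->7, 1->1; deleted nodes (none); deleted edges (7,1,e); added nodes 17, 18; added edges (none); result: nodes: 0:q, 1:q, 2:q, 3:q, 4:q, 7:q, 10:p, 11:p, 12:q, 13:p, 14:q, 15:p, 16:q, 17:p, 18:q edges: (1,10,e); (3,10,e); (7,4,e); (10,3,e); (10,4,e)
step 5: rule r2; match: 0->7, 1->4; deleted nodes (none); deleted edges (7,4,e); added nodes 19, 20; added edges (none); result: nodes: 0:q, 1:q, 2:q, 3:q, 4:q, 7:q, 10:p, 11:p, 12:q, 13:p, 14:q, 15:p, 16:q, 17:p, 18:q, 19:p, 20:q edges: (1,10,e); (3,10,e); (10,3,e); (10,4,e)
final:
nodes: 0:q, 1:q, 2:q, 3:q, 4:q, 7:q, 10:p, 11:p, 12:q, 13:p, 14:q, 15:p, 16:q, 17:p, 18:q, 19:p, 20:q
edges: (1,10,e); (3,10,e); (10,3,e); (10,4,e)


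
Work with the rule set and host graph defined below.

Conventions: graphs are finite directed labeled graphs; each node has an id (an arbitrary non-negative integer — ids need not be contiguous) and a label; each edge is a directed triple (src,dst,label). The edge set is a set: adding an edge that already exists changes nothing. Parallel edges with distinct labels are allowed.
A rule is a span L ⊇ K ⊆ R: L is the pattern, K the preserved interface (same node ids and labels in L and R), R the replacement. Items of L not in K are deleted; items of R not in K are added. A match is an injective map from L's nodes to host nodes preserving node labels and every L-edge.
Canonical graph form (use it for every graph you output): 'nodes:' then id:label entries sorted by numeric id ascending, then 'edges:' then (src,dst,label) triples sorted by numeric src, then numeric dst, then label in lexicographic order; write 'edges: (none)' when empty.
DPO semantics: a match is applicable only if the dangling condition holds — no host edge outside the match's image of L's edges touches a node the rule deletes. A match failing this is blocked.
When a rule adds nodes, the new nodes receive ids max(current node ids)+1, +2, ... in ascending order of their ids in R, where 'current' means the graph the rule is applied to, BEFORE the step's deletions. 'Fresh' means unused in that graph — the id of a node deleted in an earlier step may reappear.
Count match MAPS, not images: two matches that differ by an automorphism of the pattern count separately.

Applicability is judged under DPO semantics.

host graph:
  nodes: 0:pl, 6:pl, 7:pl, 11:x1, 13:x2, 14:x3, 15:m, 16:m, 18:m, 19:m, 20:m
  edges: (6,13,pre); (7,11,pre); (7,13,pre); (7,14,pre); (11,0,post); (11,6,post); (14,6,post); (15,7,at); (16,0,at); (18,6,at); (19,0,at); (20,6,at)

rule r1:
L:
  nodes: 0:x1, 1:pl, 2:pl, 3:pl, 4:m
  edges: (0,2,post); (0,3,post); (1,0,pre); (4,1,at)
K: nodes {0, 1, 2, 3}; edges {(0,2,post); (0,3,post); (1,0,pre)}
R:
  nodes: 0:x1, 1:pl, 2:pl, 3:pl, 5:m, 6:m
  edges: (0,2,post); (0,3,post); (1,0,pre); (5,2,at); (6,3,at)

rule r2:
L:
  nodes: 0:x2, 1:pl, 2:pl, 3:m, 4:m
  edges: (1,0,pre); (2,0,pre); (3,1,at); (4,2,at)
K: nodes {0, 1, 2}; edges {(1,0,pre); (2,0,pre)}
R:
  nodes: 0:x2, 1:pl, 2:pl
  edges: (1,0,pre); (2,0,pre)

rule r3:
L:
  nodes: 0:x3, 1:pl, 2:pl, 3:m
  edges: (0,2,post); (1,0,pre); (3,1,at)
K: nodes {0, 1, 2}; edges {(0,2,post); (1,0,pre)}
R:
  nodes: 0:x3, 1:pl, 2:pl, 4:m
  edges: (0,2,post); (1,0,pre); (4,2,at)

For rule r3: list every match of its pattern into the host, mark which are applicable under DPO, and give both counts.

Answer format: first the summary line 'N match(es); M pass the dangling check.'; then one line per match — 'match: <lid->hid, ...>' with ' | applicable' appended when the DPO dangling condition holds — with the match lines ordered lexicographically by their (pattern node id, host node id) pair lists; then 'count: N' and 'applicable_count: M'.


1 match(es); 1 pass the dangling check.
match: 0->14, 1->7, 2->6, 3->15 | applicable
count: 1
applicable_count: 1


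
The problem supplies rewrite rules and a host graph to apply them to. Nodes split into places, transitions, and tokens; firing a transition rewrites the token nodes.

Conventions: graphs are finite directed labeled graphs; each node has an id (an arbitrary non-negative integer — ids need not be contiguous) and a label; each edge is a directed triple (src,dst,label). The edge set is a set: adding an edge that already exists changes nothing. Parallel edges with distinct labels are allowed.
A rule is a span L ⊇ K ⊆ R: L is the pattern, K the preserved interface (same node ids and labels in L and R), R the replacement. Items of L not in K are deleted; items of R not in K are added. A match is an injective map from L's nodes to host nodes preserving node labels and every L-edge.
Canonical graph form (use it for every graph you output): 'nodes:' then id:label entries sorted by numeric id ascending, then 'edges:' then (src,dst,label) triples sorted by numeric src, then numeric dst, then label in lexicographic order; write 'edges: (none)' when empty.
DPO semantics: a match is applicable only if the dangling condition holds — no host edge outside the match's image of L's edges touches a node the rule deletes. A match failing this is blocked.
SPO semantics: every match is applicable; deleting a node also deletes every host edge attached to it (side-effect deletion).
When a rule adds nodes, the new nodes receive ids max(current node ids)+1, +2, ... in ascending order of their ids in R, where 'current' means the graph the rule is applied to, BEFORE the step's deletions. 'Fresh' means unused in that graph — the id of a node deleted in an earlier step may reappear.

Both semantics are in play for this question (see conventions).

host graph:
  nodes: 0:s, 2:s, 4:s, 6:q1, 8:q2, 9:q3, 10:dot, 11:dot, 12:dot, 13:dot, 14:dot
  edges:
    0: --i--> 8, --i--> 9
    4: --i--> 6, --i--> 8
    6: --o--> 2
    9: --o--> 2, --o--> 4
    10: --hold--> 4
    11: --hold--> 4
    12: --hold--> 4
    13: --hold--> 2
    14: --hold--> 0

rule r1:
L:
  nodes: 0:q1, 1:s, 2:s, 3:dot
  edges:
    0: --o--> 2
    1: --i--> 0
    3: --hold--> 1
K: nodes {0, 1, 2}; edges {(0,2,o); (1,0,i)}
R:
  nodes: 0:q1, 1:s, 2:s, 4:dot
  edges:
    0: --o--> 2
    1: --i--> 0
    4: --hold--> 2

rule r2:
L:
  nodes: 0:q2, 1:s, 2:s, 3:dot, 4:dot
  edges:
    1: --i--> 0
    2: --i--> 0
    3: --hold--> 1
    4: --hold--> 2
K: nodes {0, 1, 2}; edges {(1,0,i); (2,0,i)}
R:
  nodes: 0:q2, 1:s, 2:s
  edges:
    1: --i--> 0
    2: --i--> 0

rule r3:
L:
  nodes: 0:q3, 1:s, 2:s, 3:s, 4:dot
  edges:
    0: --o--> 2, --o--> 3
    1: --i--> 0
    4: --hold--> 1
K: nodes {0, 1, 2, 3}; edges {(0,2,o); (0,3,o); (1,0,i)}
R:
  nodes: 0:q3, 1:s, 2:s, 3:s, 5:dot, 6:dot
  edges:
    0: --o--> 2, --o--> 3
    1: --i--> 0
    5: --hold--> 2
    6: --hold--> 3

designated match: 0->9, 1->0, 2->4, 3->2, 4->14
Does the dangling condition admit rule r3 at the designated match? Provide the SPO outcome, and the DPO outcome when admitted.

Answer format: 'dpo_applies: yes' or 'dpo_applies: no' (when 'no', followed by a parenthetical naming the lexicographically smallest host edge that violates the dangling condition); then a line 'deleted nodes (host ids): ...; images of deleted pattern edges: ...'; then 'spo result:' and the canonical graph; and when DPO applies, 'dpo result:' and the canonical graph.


dpo_applies: yes
deleted nodes (host ids): 14; images of deleted pattern edges: (14,0,hold)
spo result:
nodes: 0:s, 2:s, 4:s, 6:q1, 8:q2, 9:q3, 10:dot, 11:dot, 12:dot, 13:dot, 15:dot, 16:dot
edges: (0,8,i); (0,9,i); (4,6,i); (4,8,i); (6,2,o); (9,2,o); (9,4,o); (10,4,hold); (11,4,hold); (12,4,hold); (13,2,hold); (15,4,hold); (16,2,hold)
dpo result:
nodes: 0:s, 2:s, 4:s, 6:q1, 8:q2, 9:q3, 10:dot, 11:dot, 12:dot, 13:dot, 15:dot, 16:dot
edges: (0,8,i); (0,9,i); (4,6,i); (4,8,i); (6,2,o); (9,2,o); (9,4,o); (10,4,hold); (11,4,hold); (12,4,hold); (13,2,hold); (15,4,hold); (16,2,hold)


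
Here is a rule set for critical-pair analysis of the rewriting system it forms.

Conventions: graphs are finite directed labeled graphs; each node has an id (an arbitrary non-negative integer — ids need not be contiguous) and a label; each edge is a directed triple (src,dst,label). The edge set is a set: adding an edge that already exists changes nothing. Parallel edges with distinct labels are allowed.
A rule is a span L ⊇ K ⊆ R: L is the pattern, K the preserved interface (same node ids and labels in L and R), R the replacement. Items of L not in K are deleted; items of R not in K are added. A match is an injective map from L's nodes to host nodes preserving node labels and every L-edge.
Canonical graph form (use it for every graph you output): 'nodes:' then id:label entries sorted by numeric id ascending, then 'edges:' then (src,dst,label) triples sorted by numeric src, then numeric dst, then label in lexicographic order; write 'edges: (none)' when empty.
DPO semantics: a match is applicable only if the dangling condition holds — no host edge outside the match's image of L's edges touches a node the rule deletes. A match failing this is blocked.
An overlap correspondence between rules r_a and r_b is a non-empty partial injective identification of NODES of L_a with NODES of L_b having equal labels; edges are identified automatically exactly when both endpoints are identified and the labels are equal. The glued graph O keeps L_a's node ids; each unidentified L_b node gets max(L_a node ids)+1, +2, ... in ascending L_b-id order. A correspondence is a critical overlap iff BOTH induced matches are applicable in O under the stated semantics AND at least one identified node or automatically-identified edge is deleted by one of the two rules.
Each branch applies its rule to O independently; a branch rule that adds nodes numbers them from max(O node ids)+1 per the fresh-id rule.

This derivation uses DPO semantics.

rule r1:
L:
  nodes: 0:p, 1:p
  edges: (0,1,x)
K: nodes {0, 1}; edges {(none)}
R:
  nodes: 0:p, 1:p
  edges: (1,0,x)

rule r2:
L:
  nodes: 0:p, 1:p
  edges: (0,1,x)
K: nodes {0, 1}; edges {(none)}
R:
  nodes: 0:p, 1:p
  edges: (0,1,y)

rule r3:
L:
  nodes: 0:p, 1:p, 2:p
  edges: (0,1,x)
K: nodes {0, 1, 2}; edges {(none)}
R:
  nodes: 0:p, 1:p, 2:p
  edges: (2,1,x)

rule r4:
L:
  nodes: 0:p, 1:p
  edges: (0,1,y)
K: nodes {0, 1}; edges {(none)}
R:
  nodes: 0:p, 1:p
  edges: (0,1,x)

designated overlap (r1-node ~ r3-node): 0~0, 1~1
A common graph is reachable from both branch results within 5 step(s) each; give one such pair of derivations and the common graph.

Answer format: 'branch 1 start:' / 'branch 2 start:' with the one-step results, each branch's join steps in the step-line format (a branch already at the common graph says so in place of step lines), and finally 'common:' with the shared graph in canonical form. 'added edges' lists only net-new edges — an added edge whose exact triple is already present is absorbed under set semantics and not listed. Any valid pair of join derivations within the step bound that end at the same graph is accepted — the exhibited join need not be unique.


branch 1 start:
nodes: 0:p, 1:p, 2:p
edges: (1,0,x)
branch 2 start:
nodes: 0:p, 1:p, 2:p
edges: (2,1,x)
branch 1 step 1: rule r1; match: 0->1, 1->0; deleted nodes (none); deleted edges (1,0,x); added nodes (none); added edges (0,1,x); result: nodes: 0:p, 1:p, 2:p edges: (0,1,x)
branch 2 step 1: rule r3; match: 0->2, 1->1, 2->0; deleted nodes (none); deleted edges (2,1,x); added nodes (none); added edges (0,1,x); result: nodes: 0:p, 1:p, 2:p edges: (0,1,x)
common:
nodes: 0:p, 1:p, 2:p
edges: (0,1,x)


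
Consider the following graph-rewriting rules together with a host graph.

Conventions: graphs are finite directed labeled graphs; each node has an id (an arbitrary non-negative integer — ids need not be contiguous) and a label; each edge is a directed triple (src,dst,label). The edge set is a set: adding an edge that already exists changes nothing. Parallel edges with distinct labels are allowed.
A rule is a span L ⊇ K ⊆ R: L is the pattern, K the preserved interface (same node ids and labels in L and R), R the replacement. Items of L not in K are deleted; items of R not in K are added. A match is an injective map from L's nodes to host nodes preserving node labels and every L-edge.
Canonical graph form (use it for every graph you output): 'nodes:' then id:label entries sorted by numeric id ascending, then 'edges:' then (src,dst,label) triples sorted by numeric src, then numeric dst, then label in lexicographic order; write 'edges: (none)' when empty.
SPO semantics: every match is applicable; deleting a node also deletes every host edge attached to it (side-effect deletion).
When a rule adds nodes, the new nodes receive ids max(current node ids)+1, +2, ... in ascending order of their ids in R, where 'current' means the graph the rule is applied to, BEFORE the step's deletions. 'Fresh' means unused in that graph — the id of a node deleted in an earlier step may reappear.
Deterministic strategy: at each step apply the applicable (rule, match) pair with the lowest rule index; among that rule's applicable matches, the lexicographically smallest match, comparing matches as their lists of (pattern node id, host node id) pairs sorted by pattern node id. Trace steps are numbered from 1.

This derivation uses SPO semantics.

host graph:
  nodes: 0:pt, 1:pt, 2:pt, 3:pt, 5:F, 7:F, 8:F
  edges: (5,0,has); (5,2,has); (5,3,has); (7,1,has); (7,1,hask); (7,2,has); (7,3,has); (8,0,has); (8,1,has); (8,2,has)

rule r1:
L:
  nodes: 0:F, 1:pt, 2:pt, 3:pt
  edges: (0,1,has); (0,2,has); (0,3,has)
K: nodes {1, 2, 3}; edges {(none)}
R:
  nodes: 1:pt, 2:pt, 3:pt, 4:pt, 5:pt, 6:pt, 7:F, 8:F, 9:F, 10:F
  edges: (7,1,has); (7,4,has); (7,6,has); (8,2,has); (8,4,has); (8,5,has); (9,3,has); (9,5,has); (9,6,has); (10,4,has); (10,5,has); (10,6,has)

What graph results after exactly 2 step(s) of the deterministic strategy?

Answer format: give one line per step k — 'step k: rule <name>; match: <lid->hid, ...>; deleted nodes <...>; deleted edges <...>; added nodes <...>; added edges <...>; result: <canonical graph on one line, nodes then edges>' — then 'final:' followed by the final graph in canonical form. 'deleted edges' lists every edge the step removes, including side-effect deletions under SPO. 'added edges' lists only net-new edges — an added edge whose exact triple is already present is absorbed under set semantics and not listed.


step 1: rule r1; match: 0->5, 1->0, 2->2, 3->3; deleted nodes 5; deleted edges (5,0,has); (5,2,has); (5,3,has); added nodes 9, 10, 11, 12, 13, 14, 15; added edges (12,0,has); (12,9,has); (12,11,has); (13,2,has); (13,9,has); (13,10,has); (14,3,has); (14,10,has); (14,11,has); (15,9,has); (15,10,has); (15,11,has); result: nodes: 0:pt, 1:pt, 2:pt, 3:pt, 7:F, 8:F, 9:pt, 10:pt, 11:pt, 12:F, 13:F, 14:F, 15:F edges: (7,1,has); (7,1,hask); (7,2,has); (7,3,has); (8,0,has); (8,1,has); (8,2,has); (12,0,has); (12,9,has); (12,11,has); (13,2,has); (13,9,has); (13,10,has); (14,3,has); (14,10,has); (14,11,has); (15,9,has); (15,10,has); (15,11,has)
step 2: rule r1; match: 0->7, 1->1, 2->2, 3->3; deleted nodes 7; deleted edges (7,1,has); (7,1,hask); (7,2,has); (7,3,has); added nodes 16, 17, 18, 19, 20, 21, 22; added edges (19,1,has); (19,16,has); (19,18,has); (20,2,has); (20,16,has); (20,17,has); (21,3,has); (21,17,has); (21,18,has); (22,16,has); (22,17,has); (22,18,has); result: nodes: 0:pt, 1:pt, 2:pt, 3:pt, 8:F, 9:pt, 10:pt, 11:pt, 12:F, 13:F, 14:F, 15:F, 16:pt, 17:pt, 18:pt, 19:F, 20:F, 21:F, 22:F edges: (8,0,has); (8,1,has); (8,2,has); (12,0,has); (12,9,has); (12,11,has); (13,2,has); (13,9,has); (13,10,has); (14,3,has); (14,10,has); (14,11,has); (15,9,has); (15,10,has); (15,11,has); (19,1,has); (19,16,has); (19,18,has); (20,2,has); (20,16,has); (20,17,has); (21,3,has); (21,17,has); (21,18,has); (22,16,has); (22,17,has); (22,18,has)
final:
nodes: 0:pt, 1:pt, 2:pt, 3:pt, 8:F, 9:pt, 10:pt, 11:pt, 12:F, 13:F, 14:F, 15:F, 16:pt, 17:pt, 18:pt, 19:F, 20:F, 21:F, 22:F
edges: (8,0,has); (8,1,has); (8,2,has); (12,0,has); (12,9,has); (12,11,has); (13,2,has); (13,9,has); (13,10,has); (14,3,has); (14,10,has); (14,11,has); (15,9,has); (15,10,has); (15,11,has); (19,1,has); (19,16,has); (19,18,has); (20,2,has); (20,16,has); (20,17,has); (21,3,has); (21,17,has); (21,18,has); (22,16,has); (22,17,has); (22,18,has)


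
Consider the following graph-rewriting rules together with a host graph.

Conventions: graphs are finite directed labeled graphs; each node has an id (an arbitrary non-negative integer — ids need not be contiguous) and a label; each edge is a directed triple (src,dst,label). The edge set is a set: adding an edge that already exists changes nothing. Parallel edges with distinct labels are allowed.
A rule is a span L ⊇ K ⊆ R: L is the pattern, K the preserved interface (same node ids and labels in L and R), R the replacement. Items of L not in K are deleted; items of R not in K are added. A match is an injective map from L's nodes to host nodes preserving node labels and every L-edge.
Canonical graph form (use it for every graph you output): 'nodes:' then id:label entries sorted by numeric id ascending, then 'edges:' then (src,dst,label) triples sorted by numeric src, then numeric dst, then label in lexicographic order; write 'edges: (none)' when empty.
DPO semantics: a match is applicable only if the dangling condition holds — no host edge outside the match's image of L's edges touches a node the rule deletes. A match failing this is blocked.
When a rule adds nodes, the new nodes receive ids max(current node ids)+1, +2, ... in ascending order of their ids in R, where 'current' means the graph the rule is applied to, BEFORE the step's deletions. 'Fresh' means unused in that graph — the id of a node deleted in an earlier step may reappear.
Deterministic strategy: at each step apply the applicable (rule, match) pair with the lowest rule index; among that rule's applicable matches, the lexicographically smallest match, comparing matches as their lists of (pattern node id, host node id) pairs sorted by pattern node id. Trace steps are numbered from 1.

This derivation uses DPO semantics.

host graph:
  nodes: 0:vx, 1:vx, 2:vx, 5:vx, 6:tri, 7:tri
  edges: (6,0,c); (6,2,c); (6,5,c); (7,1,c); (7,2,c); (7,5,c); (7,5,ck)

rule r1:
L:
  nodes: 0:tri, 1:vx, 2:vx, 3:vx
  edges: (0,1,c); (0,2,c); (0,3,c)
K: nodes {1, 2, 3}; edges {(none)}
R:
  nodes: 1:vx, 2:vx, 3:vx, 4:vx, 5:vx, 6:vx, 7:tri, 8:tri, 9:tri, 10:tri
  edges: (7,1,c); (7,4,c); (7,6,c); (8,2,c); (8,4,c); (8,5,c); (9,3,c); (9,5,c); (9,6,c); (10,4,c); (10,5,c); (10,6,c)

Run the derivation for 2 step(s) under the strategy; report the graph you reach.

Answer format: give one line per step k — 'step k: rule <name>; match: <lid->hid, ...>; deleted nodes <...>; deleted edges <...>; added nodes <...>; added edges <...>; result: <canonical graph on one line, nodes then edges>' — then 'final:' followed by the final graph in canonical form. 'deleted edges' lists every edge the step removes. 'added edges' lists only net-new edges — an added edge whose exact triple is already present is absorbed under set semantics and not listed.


step 1: rule r1; match: 0->6, 1->0, 2->2, 3->5; deleted nodes 6; deleted edges (6,0,c); (6,2,c); (6,5,c); added nodes 8, 9, 10, 11, 12, 13, 14; added edges (11,0,c); (11,8,c); (11,10,c); (12,2,c); (12,8,c); (12,9,c); (13,5,c); (13,9,c); (13,10,c); (14,8,c); (14,9,c); (14,10,c); result: nodes: 0:vx, 1:vx, 2:vx, 5:vx, 7:tri, 8:vx, 9:vx, 10:vx, 11:tri, 12:tri, 13:tri, 14:tri edges: (7,1,c); (7,2,c); (7,5,c); (7,5,ck); (11,0,c); (11,8,c); (11,10,c); (12,2,c); (12,8,c); (12,9,c); (13,5,c); (13,9,c); (13,10,c); (14,8,c); (14,9,c); (14,10,c)
step 2: rule r1; match: 0->11, 1->0, 2->8, 3->10; deleted nodes 11; deleted edges (11,0,c); (11,8,c); (11,10,c); added nodes 15, 16, 17, 18, 19, 20, 21; added edges (18,0,c); (18,15,c); (18,17,c); (19,8,c); (19,15,c); (19,16,c); (20,10,c); (20,16,c); (20,17,c); (21,15,c); (21,16,c); (21,17,c); result: nodes: 0:vx, 1:vx, 2:vx, 5:vx, 7:tri, 8:vx, 9:vx, 10:vx, 12:tri, 13:tri, 14:tri, 15:vx, 16:vx, 17:vx, 18:tri, 19:tri, 20:tri, 21:tri edges: (7,1,c); (7,2,c); (7,5,c); (7,5,ck); (12,2,c); (12,8,c); (12,9,c); (13,5,c); (13,9,c); (13,10,c); (14,8,c); (14,9,c); (14,10,c); (18,0,c); (18,15,c); (18,17,c); (19,8,c); (19,15,c); (19,16,c); (20,10,c); (20,16,c); (20,17,c); (21,15,c); (21,16,c); (21,17,c)
final:
nodes: 0:vx, 1:vx, 2:vx, 5:vx, 7:tri, 8:vx, 9:vx, 10:vx, 12:tri, 13:tri, 14:tri, 15:vx, 16:vx, 17:vx, 18:tri, 19:tri, 20:tri, 21:tri
edges: (7,1,c); (7,2,c); (7,5,c); (7,5,ck); (12,2,c); (12,8,c); (12,9,c); (13,5,c); (13,9,c); (13,10,c); (14,8,c); (14,9,c); (14,10,c); (18,0,c); (18,15,c); (18,17,c); (19,8,c); (19,15,c); (19,16,c); (20,10,c); (20,16,c); (20,17,c); (21,15,c); (21,16,c); (21,17,c)
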